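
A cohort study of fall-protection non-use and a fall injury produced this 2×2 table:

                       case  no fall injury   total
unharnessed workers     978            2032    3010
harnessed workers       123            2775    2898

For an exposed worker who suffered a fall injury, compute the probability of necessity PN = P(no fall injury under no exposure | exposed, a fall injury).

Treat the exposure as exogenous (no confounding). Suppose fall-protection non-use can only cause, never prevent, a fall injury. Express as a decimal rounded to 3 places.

PN ≈ 0.869

p₁ = P(outcome | exposed) = 978/3010 = 0.32492
p₀ = P(outcome | unexposed) = 123/2898 = 0.042443
Under exogeneity and monotonicity, PN = (p₁ − p₀)/p₁.
PN = (0.32492 − 0.042443) / 0.32492 ≈ 0.8694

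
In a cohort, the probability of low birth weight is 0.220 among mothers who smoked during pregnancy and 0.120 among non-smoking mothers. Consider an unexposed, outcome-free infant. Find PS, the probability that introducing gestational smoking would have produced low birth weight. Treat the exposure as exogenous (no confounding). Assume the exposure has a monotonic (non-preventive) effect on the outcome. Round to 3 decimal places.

PS ≈ 0.114

Let p₁ = 0.22, p₀ = 0.12.
Under exogeneity and monotonicity, PS = (p₁ − p₀) / (1 − p₀).
PS = (0.22 − 0.12) / (1 − 0.12) = 0.1 / 0.88 ≈ 0.1136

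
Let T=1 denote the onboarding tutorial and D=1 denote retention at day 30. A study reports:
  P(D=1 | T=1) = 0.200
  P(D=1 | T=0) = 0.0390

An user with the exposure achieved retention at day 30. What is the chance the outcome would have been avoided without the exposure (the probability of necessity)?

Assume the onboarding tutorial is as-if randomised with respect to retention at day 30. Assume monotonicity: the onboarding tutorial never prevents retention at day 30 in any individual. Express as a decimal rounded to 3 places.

PN ≈ 0.805

Let p₁ = 0.2, p₀ = 0.039.
Under exogeneity and monotonicity, PN = (p₁ − p₀) / p₁.
PN = (0.2 − 0.039) / 0.2 = 0.161 / 0.2 ≈ 0.8050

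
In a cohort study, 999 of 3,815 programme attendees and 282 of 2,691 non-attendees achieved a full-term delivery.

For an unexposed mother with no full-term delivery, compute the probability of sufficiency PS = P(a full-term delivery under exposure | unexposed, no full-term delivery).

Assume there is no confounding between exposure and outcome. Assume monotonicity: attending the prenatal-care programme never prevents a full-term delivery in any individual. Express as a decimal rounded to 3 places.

PS ≈ 0.175

p₁ = P(outcome | exposed) = 999/3815 = 0.26186
p₀ = P(outcome | unexposed) = 282/2691 = 0.10479
Under exogeneity and monotonicity, PS = (p₁ − p₀) / (1 − p₀).
PS = (0.26186 − 0.10479) / (1 − 0.10479) = 0.15707 / 0.89521 ≈ 0.1755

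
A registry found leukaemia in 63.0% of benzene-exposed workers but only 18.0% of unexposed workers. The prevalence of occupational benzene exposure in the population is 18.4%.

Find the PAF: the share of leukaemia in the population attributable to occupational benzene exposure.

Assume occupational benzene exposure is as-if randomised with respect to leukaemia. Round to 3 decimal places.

PAF ≈ 0.315

p₁ = 0.63, p₀ = 0.18.
Overall risk P(Y=1) = π·p₁ + (1−π)·p₀ = 0.184×0.63 + 0.816×0.18 = 0.2628.
Under exogeneity, PAF = [P(Y=1) − p₀] / P(Y=1).
PAF = (0.2628 − 0.18) / 0.2628 ≈ 0.3151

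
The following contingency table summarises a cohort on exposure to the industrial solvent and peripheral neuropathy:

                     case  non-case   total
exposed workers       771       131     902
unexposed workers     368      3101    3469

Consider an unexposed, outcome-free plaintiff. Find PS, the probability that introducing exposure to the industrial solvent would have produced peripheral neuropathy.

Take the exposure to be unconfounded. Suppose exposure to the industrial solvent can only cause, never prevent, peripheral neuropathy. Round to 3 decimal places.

p₁ = P(outcome | exposed) = 771/902 = 0.85477
p₀ = P(outcome | unexposed) = 368/3469 = 0.10608
Under exogeneity and monotonicity, PS = (p₁ − p₀) / (1 − p₀).
PS = (0.85477 − 0.10608) / (1 − 0.10608) = 0.74868 / 0.89392 ≈ 0.8375

PS ≈ 0.838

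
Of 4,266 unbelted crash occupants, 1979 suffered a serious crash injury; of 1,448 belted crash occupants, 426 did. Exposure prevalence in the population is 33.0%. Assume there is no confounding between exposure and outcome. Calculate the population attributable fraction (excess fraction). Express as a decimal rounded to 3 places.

PAF ≈ 0.160

p₁ = P(outcome | exposed) = 1979/4266 = 0.4639
p₀ = P(outcome | unexposed) = 426/1448 = 0.2942
Overall risk P(Y=1) = π·p₁ + (1−π)·p₀ = 0.33×0.4639 + 0.67×0.2942 = 0.3502.
Under exogeneity, PAF = [P(Y=1) − p₀] / P(Y=1).
PAF = (0.3502 − 0.2942) / 0.3502 ≈ 0.1599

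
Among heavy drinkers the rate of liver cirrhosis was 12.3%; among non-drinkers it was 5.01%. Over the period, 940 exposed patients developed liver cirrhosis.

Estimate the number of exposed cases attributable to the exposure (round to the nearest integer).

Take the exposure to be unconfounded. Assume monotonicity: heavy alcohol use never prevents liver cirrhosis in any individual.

p₁ = 0.123, p₀ = 0.0501.
PN = (p₁ − p₀)/p₁ = (0.123 − 0.0501) / 0.123 ≈ 0.59268.
Attributable cases ≈ PN × (exposed cases) = 0.59268 × 940 ≈ 557.12.

about 557 cases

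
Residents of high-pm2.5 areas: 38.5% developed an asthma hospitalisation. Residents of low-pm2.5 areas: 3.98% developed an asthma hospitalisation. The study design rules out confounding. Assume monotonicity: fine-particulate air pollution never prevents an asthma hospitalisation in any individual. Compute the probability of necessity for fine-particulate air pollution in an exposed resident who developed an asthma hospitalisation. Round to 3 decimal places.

p₁ = 0.385, p₀ = 0.0398.
Under exogeneity and monotonicity, PN = (p₁ − p₀) / p₁.
PN = (0.385 − 0.0398) / 0.385 = 0.3452 / 0.385 ≈ 0.8966

PN ≈ 0.897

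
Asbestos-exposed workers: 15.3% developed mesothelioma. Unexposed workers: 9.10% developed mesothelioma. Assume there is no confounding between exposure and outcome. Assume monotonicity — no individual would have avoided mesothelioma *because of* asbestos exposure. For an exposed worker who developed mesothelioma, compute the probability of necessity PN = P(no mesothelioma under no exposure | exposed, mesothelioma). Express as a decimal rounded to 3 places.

p₁ = 0.153, p₀ = 0.091.
Under exogeneity and monotonicity, PN = (p₁ − p₀) / p₁.
PN = (0.153 − 0.091) / 0.153 = 0.062 / 0.153 ≈ 0.4052

PN ≈ 0.405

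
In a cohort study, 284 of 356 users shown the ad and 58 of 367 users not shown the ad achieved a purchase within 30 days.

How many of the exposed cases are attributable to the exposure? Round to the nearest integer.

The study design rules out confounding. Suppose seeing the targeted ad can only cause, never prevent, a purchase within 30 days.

p₁ = P(outcome | exposed) = 284/356 = 0.79775
p₀ = P(outcome | unexposed) = 58/367 = 0.15804
PN = (p₁ − p₀)/p₁ = (0.79775 − 0.15804) / 0.79775 ≈ 0.80190.
Attributable cases ≈ PN × (exposed cases) = 0.80190 × 284 ≈ 227.74.

about 228 cases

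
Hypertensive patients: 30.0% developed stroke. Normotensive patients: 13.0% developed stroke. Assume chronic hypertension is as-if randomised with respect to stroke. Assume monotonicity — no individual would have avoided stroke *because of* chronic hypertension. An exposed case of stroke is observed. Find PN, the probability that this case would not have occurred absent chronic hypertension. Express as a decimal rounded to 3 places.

PN ≈ 0.567

p₁ = 0.3, p₀ = 0.13.
Under exogeneity and monotonicity, PN = (p₁ − p₀) / p₁.
PN = (0.3 − 0.13) / 0.3 = 0.17 / 0.3 ≈ 0.5667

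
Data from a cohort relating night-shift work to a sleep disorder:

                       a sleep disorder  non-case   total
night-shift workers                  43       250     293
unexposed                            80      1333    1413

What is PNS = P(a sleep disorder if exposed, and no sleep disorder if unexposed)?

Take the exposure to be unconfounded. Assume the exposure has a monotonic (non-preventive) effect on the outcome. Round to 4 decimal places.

p₁ = P(outcome | exposed) = 43/293 = 0.14676
p₀ = P(outcome | unexposed) = 80/1413 = 0.056617
Under exogeneity and monotonicity, PNS = p₁ − p₀.
PNS = 0.14676 − 0.056617 = 0.090141

PNS ≈ 0.0901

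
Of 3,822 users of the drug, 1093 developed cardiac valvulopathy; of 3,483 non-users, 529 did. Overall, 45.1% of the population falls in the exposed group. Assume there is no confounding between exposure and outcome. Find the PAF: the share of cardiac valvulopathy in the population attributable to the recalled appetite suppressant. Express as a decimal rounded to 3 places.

PAF ≈ 0.285

p₁ = P(outcome | exposed) = 1093/3822 = 0.28598
p₀ = P(outcome | unexposed) = 529/3483 = 0.15188
Overall risk P(Y=1) = π·p₁ + (1−π)·p₀ = 0.451×0.28598 + 0.549×0.15188 = 0.21236.
Under exogeneity, PAF = [P(Y=1) − p₀] / P(Y=1).
PAF = (0.21236 − 0.15188) / 0.21236 ≈ 0.2848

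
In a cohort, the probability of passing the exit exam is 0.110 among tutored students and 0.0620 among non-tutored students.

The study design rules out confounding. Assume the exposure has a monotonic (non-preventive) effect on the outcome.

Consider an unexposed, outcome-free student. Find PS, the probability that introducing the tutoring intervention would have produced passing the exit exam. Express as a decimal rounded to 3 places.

Let p₁ = 0.11, p₀ = 0.062.
Under exogeneity and monotonicity, PS = (p₁ − p₀) / (1 − p₀).
PS = (0.11 − 0.062) / (1 − 0.062) = 0.048 / 0.938 ≈ 0.0512

PS ≈ 0.051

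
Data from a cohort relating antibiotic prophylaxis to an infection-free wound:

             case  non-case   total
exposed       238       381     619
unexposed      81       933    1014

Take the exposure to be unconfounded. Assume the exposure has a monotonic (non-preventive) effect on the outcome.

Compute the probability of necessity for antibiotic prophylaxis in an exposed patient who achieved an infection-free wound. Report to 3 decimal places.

PN ≈ 0.792

p₁ = P(outcome | exposed) = 238/619 = 0.38449
p₀ = P(outcome | unexposed) = 81/1014 = 0.079882
Under exogeneity and monotonicity, PN = (p₁ − p₀) / p₁.
PN = (0.38449 − 0.079882) / 0.38449 = 0.30461 / 0.38449 ≈ 0.7922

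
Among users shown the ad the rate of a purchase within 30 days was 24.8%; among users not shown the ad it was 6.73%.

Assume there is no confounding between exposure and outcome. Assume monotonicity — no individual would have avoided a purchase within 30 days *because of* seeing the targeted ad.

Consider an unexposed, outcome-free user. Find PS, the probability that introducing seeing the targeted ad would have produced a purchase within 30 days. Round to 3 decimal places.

PS ≈ 0.194

p₁ = 0.248, p₀ = 0.0673.
Under exogeneity and monotonicity, PS = (p₁ − p₀) / (1 − p₀).
PS = (0.248 − 0.0673) / (1 − 0.0673) = 0.1807 / 0.9327 ≈ 0.1937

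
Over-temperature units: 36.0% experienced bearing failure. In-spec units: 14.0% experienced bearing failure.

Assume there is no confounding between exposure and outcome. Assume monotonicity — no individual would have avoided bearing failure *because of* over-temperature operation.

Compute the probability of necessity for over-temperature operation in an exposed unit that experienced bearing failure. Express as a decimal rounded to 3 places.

p₁ = 0.36, p₀ = 0.14.
Under exogeneity and monotonicity, PN = (p₁ − p₀) / p₁.
PN = (0.36 − 0.14) / 0.36 = 0.22 / 0.36 ≈ 0.6111

PN ≈ 0.611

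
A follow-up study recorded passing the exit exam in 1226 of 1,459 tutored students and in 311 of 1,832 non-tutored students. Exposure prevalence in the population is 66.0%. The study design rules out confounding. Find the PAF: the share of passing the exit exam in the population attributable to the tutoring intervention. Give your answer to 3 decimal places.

p₁ = P(outcome | exposed) = 1226/1459 = 0.8403
p₀ = P(outcome | unexposed) = 311/1832 = 0.16976
Overall risk P(Y=1) = π·p₁ + (1−π)·p₀ = 0.66×0.8403 + 0.34×0.16976 = 0.61232.
Under exogeneity, PAF = [P(Y=1) − p₀] / P(Y=1).
PAF = (0.61232 − 0.16976) / 0.61232 ≈ 0.7228

PAF ≈ 0.723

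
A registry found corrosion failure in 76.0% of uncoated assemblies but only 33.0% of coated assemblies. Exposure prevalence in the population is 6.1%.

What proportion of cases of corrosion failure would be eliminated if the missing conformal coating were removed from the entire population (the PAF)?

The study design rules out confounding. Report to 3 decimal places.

PAF ≈ 0.074

p₁ = 0.76, p₀ = 0.33.
Overall risk P(Y=1) = π·p₁ + (1−π)·p₀ = 0.061×0.76 + 0.939×0.33 = 0.35623.
Under exogeneity, PAF = [P(Y=1) − p₀] / P(Y=1).
PAF = (0.35623 − 0.33) / 0.35623 ≈ 0.0736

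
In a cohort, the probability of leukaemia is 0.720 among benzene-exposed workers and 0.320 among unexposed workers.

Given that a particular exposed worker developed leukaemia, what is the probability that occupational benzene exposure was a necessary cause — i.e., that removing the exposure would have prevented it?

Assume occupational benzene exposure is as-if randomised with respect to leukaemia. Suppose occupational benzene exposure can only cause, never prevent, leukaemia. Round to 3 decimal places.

PN ≈ 0.556

Let p₁ = 0.72, p₀ = 0.32.
Under exogeneity and monotonicity, PN = (p₁ − p₀) / p₁.
PN = (0.72 − 0.32) / 0.72 = 0.4 / 0.72 ≈ 0.5556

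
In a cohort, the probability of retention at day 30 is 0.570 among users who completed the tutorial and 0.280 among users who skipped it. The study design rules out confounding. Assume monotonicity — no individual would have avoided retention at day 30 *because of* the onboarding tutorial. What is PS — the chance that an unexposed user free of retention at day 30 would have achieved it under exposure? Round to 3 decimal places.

PS ≈ 0.403

Let p₁ = 0.57, p₀ = 0.28.
Under exogeneity and monotonicity, PS = (p₁ − p₀) / (1 − p₀).
PS = (0.57 − 0.28) / (1 − 0.28) = 0.29 / 0.72 ≈ 0.4028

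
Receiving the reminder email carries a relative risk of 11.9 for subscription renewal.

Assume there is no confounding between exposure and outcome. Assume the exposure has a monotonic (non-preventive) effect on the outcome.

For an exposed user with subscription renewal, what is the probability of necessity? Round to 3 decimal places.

Under exogeneity and monotonicity, PN = (RR − 1) / RR = 1 − 1/RR.
PN = (11.9 − 1) / 11.9 = 10.9 / 11.9 ≈ 0.9160

PN ≈ 0.916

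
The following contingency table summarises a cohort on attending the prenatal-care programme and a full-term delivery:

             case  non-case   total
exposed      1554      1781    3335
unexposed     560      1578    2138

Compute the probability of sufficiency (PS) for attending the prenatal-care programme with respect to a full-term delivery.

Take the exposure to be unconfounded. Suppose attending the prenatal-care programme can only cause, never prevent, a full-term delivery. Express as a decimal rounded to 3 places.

PS ≈ 0.276

p₁ = P(outcome | exposed) = 1554/3335 = 0.46597
p₀ = P(outcome | unexposed) = 560/2138 = 0.26193
Under exogeneity and monotonicity, PS = (p₁ − p₀) / (1 − p₀).
PS = (0.46597 − 0.26193) / (1 − 0.26193) = 0.20404 / 0.73807 ≈ 0.2764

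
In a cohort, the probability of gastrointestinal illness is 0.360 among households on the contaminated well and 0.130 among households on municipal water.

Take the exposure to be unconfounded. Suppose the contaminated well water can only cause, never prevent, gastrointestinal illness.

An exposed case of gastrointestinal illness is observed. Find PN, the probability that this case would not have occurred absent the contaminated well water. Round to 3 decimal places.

Let p₁ = 0.36, p₀ = 0.13.
Under exogeneity and monotonicity, PN = (p₁ − p₀) / p₁.
PN = (0.36 − 0.13) / 0.36 = 0.23 / 0.36 ≈ 0.6389

PN ≈ 0.639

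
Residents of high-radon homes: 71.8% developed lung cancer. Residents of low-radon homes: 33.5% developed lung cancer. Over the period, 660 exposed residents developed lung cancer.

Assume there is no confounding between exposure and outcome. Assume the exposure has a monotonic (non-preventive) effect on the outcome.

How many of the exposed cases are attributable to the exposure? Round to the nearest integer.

about 352 cases

p₁ = 0.718, p₀ = 0.335.
PN = (p₁ − p₀)/p₁ = (0.718 − 0.335) / 0.718 ≈ 0.53343.
Attributable cases ≈ PN × (exposed cases) = 0.53343 × 660 ≈ 352.06.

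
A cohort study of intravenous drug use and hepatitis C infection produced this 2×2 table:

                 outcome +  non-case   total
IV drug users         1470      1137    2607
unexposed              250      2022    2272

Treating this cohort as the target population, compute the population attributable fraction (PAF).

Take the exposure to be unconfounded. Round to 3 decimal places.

p₁ = P(outcome | exposed) = 1470/2607 = 0.56387
p₀ = P(outcome | unexposed) = 250/2272 = 0.11004
Exposure prevalence π = 2607/4879 = 0.53433; overall risk P(Y=1) = 0.35253.
Under exogeneity, PAF = [P(Y=1) − p₀]/P(Y=1).
PAF = (0.35253 − 0.11004) / 0.35253 ≈ 0.6879

PAF ≈ 0.688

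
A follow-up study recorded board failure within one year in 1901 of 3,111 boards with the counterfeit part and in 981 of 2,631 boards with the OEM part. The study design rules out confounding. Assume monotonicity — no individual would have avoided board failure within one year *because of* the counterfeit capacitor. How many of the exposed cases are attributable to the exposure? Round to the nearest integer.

about 741 cases

p₁ = P(outcome | exposed) = 1901/3111 = 0.61106
p₀ = P(outcome | unexposed) = 981/2631 = 0.37286
PN = (p₁ − p₀)/p₁ = (0.61106 − 0.37286) / 0.61106 ≈ 0.38981.
Attributable cases ≈ PN × (exposed cases) = 0.38981 × 1901 ≈ 741.03.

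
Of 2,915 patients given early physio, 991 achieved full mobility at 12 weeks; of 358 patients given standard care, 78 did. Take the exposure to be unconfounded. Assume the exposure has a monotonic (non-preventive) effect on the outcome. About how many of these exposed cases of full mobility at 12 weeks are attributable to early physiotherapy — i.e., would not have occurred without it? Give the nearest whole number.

about 356 cases

p₁ = P(outcome | exposed) = 991/2915 = 0.33997
p₀ = P(outcome | unexposed) = 78/358 = 0.21788
PN = (p₁ − p₀)/p₁ = (0.33997 − 0.21788) / 0.33997 ≈ 0.35912.
Attributable cases ≈ PN × (exposed cases) = 0.35912 × 991 ≈ 355.89.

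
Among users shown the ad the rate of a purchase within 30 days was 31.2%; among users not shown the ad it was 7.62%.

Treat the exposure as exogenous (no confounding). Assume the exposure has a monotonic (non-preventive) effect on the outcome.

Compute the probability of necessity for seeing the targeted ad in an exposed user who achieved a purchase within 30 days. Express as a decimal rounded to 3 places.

PN ≈ 0.756

p₁ = 0.312, p₀ = 0.0762.
Under exogeneity and monotonicity, PN = (p₁ − p₀) / p₁.
PN = (0.312 − 0.0762) / 0.312 = 0.2358 / 0.312 ≈ 0.7558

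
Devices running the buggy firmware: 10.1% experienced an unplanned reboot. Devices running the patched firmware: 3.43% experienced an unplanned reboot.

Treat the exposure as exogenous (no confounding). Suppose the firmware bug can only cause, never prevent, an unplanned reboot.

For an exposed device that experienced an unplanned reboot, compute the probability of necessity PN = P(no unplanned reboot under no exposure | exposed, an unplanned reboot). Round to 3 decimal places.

PN ≈ 0.660

p₁ = 0.101, p₀ = 0.0343.
Under exogeneity and monotonicity, PN = (p₁ − p₀) / p₁.
PN = (0.101 − 0.0343) / 0.101 = 0.0667 / 0.101 ≈ 0.6604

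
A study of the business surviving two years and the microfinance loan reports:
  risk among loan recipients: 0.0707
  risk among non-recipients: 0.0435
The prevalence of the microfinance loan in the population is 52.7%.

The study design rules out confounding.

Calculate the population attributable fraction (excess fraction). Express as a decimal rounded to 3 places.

PAF ≈ 0.248

Let p₁ = 0.0707, p₀ = 0.0435.
Overall risk P(Y=1) = π·p₁ + (1−π)·p₀ = 0.527×0.0707 + 0.473×0.0435 = 0.057834.
Under exogeneity, PAF = [P(Y=1) − p₀] / P(Y=1).
PAF = (0.057834 − 0.0435) / 0.057834 ≈ 0.2479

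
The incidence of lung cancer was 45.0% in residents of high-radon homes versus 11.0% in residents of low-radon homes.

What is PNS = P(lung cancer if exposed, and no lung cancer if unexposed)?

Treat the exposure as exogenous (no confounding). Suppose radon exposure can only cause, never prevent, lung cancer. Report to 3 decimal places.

PNS ≈ 0.340

p₁ = 0.45, p₀ = 0.11.
Under exogeneity and monotonicity, PNS = p₁ − p₀.
PNS = 0.45 − 0.11 = 0.34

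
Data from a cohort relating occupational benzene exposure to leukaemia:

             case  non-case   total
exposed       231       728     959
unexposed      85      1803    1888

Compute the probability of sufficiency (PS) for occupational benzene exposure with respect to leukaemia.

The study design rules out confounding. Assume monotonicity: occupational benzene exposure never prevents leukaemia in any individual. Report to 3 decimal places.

PS ≈ 0.205

p₁ = P(outcome | exposed) = 231/959 = 0.24088
p₀ = P(outcome | unexposed) = 85/1888 = 0.045021
Under exogeneity and monotonicity, PS = (p₁ − p₀) / (1 − p₀).
PS = (0.24088 − 0.045021) / (1 − 0.045021) = 0.19585 / 0.95498 ≈ 0.2051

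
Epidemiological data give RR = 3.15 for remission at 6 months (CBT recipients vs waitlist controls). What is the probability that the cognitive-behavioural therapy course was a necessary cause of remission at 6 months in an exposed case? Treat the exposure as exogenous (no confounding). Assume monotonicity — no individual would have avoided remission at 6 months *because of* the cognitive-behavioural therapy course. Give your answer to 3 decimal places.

PN ≈ 0.683

Under exogeneity and monotonicity, PN = (RR − 1) / RR = 1 − 1/RR.
PN = (3.15 − 1) / 3.15 = 2.15 / 3.15 ≈ 0.6825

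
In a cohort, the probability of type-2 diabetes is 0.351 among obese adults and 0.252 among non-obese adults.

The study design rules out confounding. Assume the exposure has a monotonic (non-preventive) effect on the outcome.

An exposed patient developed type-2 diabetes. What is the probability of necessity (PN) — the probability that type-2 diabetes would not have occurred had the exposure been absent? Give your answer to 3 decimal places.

PN ≈ 0.282

Let p₁ = 0.351, p₀ = 0.252.
Under exogeneity and monotonicity, PN = (p₁ − p₀) / p₁.
PN = (0.351 − 0.252) / 0.351 = 0.099 / 0.351 ≈ 0.2821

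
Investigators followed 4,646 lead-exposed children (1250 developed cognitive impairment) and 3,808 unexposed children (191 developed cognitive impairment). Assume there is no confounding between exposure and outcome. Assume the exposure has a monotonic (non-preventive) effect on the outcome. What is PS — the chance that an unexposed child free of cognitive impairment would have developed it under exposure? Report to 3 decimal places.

PS ≈ 0.230

p₁ = P(outcome | exposed) = 1250/4646 = 0.26905
p₀ = P(outcome | unexposed) = 191/3808 = 0.050158
Under exogeneity and monotonicity, PS = (p₁ − p₀) / (1 − p₀).
PS = (0.26905 − 0.050158) / (1 − 0.050158) = 0.21889 / 0.94984 ≈ 0.2304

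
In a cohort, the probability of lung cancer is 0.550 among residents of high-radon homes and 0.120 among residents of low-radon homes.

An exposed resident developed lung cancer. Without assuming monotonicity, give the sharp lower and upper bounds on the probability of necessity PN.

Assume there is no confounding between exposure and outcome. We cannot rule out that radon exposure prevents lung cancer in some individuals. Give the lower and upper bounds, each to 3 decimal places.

Let p₁ = 0.55, p₀ = 0.12.
Under exogeneity alone the bounds on PN are max{0,(p₁−p₀)/p₁} ≤ PN ≤ min{1,(1−p₀)/p₁}.
  lower = (p₁ − p₀)/p₁ = 0.43 / 0.55 ≈ 0.7818
  upper = min{1, (1 − p₀)/p₁} = 0.88 / 0.55 ≈ 1.6000 → capped at 1

0.782 ≤ PN ≤ 1.000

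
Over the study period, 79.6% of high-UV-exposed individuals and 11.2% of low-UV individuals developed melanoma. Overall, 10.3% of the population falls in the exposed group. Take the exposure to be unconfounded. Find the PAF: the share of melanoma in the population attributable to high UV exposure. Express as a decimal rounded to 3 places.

PAF ≈ 0.386

p₁ = 0.796, p₀ = 0.112.
Overall risk P(Y=1) = π·p₁ + (1−π)·p₀ = 0.103×0.796 + 0.897×0.112 = 0.18245.
Under exogeneity, PAF = [P(Y=1) − p₀] / P(Y=1).
PAF = (0.18245 − 0.112) / 0.18245 ≈ 0.3861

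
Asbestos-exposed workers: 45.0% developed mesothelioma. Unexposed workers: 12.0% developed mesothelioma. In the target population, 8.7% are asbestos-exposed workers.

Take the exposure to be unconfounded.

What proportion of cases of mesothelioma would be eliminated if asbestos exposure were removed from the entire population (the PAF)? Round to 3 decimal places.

PAF ≈ 0.193

p₁ = 0.45, p₀ = 0.12.
Overall risk P(Y=1) = π·p₁ + (1−π)·p₀ = 0.087×0.45 + 0.913×0.12 = 0.14871.
Under exogeneity, PAF = [P(Y=1) − p₀] / P(Y=1).
PAF = (0.14871 − 0.12) / 0.14871 ≈ 0.1931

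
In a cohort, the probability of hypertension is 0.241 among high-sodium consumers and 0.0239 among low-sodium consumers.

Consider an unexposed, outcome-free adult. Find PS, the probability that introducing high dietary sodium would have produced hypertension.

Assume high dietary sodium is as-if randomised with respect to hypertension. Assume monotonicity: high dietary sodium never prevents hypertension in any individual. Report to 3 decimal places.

Let p₁ = 0.241, p₀ = 0.0239.
Under exogeneity and monotonicity, PS = (p₁ − p₀) / (1 − p₀).
PS = (0.241 − 0.0239) / (1 − 0.0239) = 0.2171 / 0.9761 ≈ 0.2224

PS ≈ 0.222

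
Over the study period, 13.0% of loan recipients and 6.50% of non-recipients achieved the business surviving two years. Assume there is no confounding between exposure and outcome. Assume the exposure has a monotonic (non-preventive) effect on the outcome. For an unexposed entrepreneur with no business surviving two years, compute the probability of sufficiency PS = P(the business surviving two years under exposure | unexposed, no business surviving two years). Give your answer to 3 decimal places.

PS ≈ 0.070

p₁ = 0.13, p₀ = 0.065.
Under exogeneity and monotonicity, PS = (p₁ − p₀) / (1 − p₀).
PS = (0.13 − 0.065) / (1 − 0.065) = 0.065 / 0.935 ≈ 0.0695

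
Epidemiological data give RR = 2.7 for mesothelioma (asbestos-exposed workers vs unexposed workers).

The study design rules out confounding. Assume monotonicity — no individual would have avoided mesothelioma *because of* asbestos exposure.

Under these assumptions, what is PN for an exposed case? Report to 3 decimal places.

Under exogeneity and monotonicity, PN = (RR − 1) / RR = 1 − 1/RR.
PN = (2.7 − 1) / 2.7 = 1.7 / 2.7 ≈ 0.6296

PN ≈ 0.630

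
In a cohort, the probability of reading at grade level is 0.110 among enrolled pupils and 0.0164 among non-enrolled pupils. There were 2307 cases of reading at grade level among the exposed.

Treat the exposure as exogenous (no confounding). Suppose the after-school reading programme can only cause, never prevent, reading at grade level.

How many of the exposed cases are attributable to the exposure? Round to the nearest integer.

Let p₁ = 0.11, p₀ = 0.0164.
PN = (p₁ − p₀)/p₁ = (0.11 − 0.0164) / 0.11 ≈ 0.85091.
Attributable cases ≈ PN × (exposed cases) = 0.85091 × 2307 ≈ 1963.05.

about 1963 cases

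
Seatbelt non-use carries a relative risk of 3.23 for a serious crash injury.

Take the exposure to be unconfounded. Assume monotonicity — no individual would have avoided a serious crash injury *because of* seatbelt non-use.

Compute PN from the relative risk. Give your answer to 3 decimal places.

PN ≈ 0.690

Under exogeneity and monotonicity, PN = (RR − 1) / RR = 1 − 1/RR.
PN = (3.23 − 1) / 3.23 = 2.23 / 3.23 ≈ 0.6904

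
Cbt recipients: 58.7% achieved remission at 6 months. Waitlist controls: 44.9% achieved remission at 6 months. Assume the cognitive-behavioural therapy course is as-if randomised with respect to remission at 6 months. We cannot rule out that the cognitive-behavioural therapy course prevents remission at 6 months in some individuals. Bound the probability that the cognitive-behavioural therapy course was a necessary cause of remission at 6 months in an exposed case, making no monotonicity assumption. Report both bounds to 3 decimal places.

p₁ = 0.587, p₀ = 0.449.
Under exogeneity alone the bounds on PN are max{0,(p₁−p₀)/p₁} ≤ PN ≤ min{1,(1−p₀)/p₁}.
  lower = (p₁ − p₀)/p₁ = 0.138 / 0.587 ≈ 0.2351
  upper = min{1, (1 − p₀)/p₁} = 0.551 / 0.587 ≈ 0.9387

0.235 ≤ PN ≤ 0.939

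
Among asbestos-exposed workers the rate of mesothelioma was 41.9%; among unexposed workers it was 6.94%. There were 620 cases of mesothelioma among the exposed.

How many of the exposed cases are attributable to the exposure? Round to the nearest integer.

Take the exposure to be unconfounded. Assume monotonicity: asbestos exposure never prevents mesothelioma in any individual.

p₁ = 0.419, p₀ = 0.0694.
PN = (p₁ − p₀)/p₁ = (0.419 − 0.0694) / 0.419 ≈ 0.83437.
Attributable cases ≈ PN × (exposed cases) = 0.83437 × 620 ≈ 517.31.

about 517 cases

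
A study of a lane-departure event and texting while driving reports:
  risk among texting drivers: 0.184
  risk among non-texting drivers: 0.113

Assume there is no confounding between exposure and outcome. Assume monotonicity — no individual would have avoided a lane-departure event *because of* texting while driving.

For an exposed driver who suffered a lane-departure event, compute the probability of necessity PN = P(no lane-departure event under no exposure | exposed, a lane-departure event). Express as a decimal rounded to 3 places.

PN ≈ 0.386

Let p₁ = 0.184, p₀ = 0.113.
Under exogeneity and monotonicity, PN = (p₁ − p₀) / p₁.
PN = (0.184 − 0.113) / 0.184 = 0.071 / 0.184 ≈ 0.3859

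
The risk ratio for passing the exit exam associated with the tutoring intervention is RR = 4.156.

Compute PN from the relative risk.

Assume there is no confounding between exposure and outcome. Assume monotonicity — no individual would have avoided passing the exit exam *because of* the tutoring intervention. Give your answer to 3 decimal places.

PN ≈ 0.759

Under exogeneity and monotonicity, PN = (RR − 1) / RR = 1 − 1/RR.
PN = (4.156 − 1) / 4.156 = 3.156 / 4.156 ≈ 0.7594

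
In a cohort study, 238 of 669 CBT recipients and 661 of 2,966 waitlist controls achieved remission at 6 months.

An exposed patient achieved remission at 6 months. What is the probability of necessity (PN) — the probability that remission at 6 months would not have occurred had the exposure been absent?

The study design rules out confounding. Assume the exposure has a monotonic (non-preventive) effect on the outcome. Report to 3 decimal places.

p₁ = P(outcome | exposed) = 238/669 = 0.35575
p₀ = P(outcome | unexposed) = 661/2966 = 0.22286
Under exogeneity and monotonicity, PN = (p₁ − p₀) / p₁.
PN = (0.35575 − 0.22286) / 0.35575 = 0.1329 / 0.35575 ≈ 0.3736

PN ≈ 0.374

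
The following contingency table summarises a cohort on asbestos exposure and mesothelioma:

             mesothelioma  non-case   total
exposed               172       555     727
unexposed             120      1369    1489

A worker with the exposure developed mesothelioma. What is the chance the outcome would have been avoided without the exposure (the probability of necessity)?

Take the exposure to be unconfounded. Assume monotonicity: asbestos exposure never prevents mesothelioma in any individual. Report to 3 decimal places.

p₁ = P(outcome | exposed) = 172/727 = 0.23659
p₀ = P(outcome | unexposed) = 120/1489 = 0.080591
Under exogeneity and monotonicity, PN = (p₁ − p₀)/p₁.
PN = (0.23659 − 0.080591) / 0.23659 ≈ 0.6594

PN ≈ 0.659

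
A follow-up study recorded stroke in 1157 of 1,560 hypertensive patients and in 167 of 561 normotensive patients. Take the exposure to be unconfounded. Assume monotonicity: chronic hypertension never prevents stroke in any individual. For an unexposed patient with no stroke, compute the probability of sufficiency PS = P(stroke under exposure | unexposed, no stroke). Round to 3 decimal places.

PS ≈ 0.632

p₁ = P(outcome | exposed) = 1157/1560 = 0.74167
p₀ = P(outcome | unexposed) = 167/561 = 0.29768
Under exogeneity and monotonicity, PS = (p₁ − p₀) / (1 − p₀).
PS = (0.74167 − 0.29768) / (1 − 0.29768) = 0.44398 / 0.70232 ≈ 0.6322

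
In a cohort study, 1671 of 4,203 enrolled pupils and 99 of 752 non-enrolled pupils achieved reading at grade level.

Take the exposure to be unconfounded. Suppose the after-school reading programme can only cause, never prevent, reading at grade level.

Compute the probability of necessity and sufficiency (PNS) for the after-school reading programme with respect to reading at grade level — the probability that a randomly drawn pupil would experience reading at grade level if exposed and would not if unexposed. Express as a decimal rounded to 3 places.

p₁ = P(outcome | exposed) = 1671/4203 = 0.39757
p₀ = P(outcome | unexposed) = 99/752 = 0.13165
Under exogeneity and monotonicity, PNS = p₁ − p₀.
PNS = 0.39757 − 0.13165 = 0.26592

PNS ≈ 0.266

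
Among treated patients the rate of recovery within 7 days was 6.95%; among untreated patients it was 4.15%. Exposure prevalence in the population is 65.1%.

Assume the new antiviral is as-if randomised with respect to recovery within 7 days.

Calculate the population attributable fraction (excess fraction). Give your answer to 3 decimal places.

PAF ≈ 0.305

p₁ = 0.0695, p₀ = 0.0415.
Overall risk P(Y=1) = π·p₁ + (1−π)·p₀ = 0.651×0.0695 + 0.349×0.0415 = 0.059728.
Under exogeneity, PAF = [P(Y=1) − p₀] / P(Y=1).
PAF = (0.059728 − 0.0415) / 0.059728 ≈ 0.3052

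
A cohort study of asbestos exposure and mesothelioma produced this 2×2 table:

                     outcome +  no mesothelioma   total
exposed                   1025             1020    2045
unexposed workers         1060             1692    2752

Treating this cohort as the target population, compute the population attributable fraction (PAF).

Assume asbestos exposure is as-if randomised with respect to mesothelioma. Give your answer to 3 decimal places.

PAF ≈ 0.114

p₁ = P(outcome | exposed) = 1025/2045 = 0.50122
p₀ = P(outcome | unexposed) = 1060/2752 = 0.38517
Exposure prevalence π = 2045/4797 = 0.42631; overall risk P(Y=1) = 0.43465.
Under exogeneity, PAF = [P(Y=1) − p₀]/P(Y=1).
PAF = (0.43465 − 0.38517) / 0.43465 ≈ 0.1138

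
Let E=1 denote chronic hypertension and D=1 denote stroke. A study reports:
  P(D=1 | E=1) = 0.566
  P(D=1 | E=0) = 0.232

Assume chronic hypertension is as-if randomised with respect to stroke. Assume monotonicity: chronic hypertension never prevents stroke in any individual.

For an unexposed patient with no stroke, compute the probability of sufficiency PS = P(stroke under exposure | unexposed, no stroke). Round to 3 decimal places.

Let p₁ = 0.566, p₀ = 0.232.
Under exogeneity and monotonicity, PS = (p₁ − p₀) / (1 − p₀).
PS = (0.566 − 0.232) / (1 − 0.232) = 0.334 / 0.768 ≈ 0.4349

PS ≈ 0.435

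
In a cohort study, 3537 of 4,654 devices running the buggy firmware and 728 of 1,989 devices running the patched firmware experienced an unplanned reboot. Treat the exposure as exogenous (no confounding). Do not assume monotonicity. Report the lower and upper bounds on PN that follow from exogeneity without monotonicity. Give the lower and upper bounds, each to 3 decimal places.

0.518 ≤ PN ≤ 0.834

p₁ = P(outcome | exposed) = 3537/4654 = 0.75999
p₀ = P(outcome | unexposed) = 728/1989 = 0.36601
Under exogeneity alone the bounds on PN are max{0,(p₁−p₀)/p₁} ≤ PN ≤ min{1,(1−p₀)/p₁}.
  lower = (p₁ − p₀)/p₁ = 0.39398 / 0.75999 ≈ 0.5184
  upper = min{1, (1 − p₀)/p₁} = 0.63399 / 0.75999 ≈ 0.8342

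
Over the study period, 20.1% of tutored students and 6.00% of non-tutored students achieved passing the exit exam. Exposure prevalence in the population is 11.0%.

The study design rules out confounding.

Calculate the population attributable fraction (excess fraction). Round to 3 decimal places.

p₁ = 0.201, p₀ = 0.06.
Overall risk P(Y=1) = π·p₁ + (1−π)·p₀ = 0.11×0.201 + 0.89×0.06 = 0.07551.
Under exogeneity, PAF = [P(Y=1) − p₀] / P(Y=1).
PAF = (0.07551 − 0.06) / 0.07551 ≈ 0.2054

PAF ≈ 0.205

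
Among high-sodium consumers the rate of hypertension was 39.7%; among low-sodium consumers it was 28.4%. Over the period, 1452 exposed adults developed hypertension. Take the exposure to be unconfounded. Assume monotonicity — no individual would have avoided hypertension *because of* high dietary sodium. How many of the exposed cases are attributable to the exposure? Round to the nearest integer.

about 413 cases

p₁ = 0.397, p₀ = 0.284.
PN = (p₁ − p₀)/p₁ = (0.397 − 0.284) / 0.397 ≈ 0.28463.
Attributable cases ≈ PN × (exposed cases) = 0.28463 × 1452 ≈ 413.29.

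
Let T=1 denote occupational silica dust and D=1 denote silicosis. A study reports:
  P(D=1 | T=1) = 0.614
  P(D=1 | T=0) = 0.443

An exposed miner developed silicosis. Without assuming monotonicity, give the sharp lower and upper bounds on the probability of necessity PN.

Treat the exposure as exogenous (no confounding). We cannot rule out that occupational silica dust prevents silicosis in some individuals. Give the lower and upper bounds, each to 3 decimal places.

Let p₁ = 0.614, p₀ = 0.443.
Under exogeneity alone the bounds on PN are max{0,(p₁−p₀)/p₁} ≤ PN ≤ min{1,(1−p₀)/p₁}.
  lower = (p₁ − p₀)/p₁ = 0.171 / 0.614 ≈ 0.2785
  upper = min{1, (1 − p₀)/p₁} = 0.557 / 0.614 ≈ 0.9072

0.279 ≤ PN ≤ 0.907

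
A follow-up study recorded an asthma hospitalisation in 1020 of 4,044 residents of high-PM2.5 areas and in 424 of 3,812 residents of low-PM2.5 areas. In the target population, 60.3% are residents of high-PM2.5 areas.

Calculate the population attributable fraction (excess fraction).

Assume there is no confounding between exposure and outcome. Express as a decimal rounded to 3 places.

p₁ = P(outcome | exposed) = 1020/4044 = 0.25223
p₀ = P(outcome | unexposed) = 424/3812 = 0.11123
Overall risk P(Y=1) = π·p₁ + (1−π)·p₀ = 0.603×0.25223 + 0.397×0.11123 = 0.19625.
Under exogeneity, PAF = [P(Y=1) − p₀] / P(Y=1).
PAF = (0.19625 − 0.11123) / 0.19625 ≈ 0.4332

PAF ≈ 0.433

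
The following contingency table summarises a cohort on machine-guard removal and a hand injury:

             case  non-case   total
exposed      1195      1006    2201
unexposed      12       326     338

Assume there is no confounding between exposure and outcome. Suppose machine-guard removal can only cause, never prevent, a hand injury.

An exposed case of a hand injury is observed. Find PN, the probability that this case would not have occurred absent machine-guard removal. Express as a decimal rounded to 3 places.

PN ≈ 0.935

p₁ = P(outcome | exposed) = 1195/2201 = 0.54294
p₀ = P(outcome | unexposed) = 12/338 = 0.035503
Under exogeneity and monotonicity, PN = (p₁ − p₀)/p₁.
PN = (0.54294 − 0.035503) / 0.54294 ≈ 0.9346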